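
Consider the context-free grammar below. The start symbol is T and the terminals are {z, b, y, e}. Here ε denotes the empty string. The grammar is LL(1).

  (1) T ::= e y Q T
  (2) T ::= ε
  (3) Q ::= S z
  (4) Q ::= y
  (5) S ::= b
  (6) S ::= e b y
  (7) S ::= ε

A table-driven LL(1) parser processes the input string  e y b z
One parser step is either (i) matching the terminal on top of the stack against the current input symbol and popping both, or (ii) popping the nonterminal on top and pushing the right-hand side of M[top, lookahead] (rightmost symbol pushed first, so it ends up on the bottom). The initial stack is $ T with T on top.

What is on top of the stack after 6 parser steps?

     Stack      Input      Action
  1  $ T        e y b z $  expand T ::= e y Q T
  2  $ T Q y e  e y b z $  match e
  3  $ T Q y    y b z $    match y
  4  $ T Q      b z $      expand Q ::= S z
  5  $ T z S    b z $      expand S ::= b
  6  $ T z b    b z $      match b
Stack after step 6: $ T z (top = z).

z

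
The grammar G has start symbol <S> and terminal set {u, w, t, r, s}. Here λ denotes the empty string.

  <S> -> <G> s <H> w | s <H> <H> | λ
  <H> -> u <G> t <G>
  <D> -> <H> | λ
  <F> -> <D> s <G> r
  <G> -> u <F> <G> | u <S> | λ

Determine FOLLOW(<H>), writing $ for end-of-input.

{$, r, s, t, u, w}

FIRST(<H>) = {u}
FIRST(<G>) = {λ, u}
FIRST(<S>) = {λ, s, u}  (via <G> s <H> w)
FIRST(<D>) = {λ, u}  (via <H>)
FIRST(<F>) = {s, u}  (via <D> s <G> r)
FOLLOW(<S>) includes $ since <S> is the start symbol.
FOLLOW(<D>): in <F>-><D> s <G> r, <D> is followed by s <G> r with FIRST {s}. Thus FOLLOW(<D>) = {s}.
FOLLOW(<S>): in <G>->u <S>, the suffix after <S> is empty, so FOLLOW(<S>) ⊇ FOLLOW(<G>) = {$, r, s, t, u, w}. Thus FOLLOW(<S>) = {$, r, s, t, u, w}.
FOLLOW(<H>): in <S>-><G> s <H> w, <H> is followed by w with FIRST {w}; in <S>->s <H> <H> (occurrence 1), <H> is followed by <H> with FIRST {u}; in <S>->s <H> <H> (occurrence 2), the suffix after <H> is empty, so FOLLOW(<H>) ⊇ FOLLOW(<S>) = {$, r, s, t, u, w}; in <D>-><H>, the suffix after <H> is empty, so FOLLOW(<H>) ⊇ FOLLOW(<D>) = {s}. Thus FOLLOW(<H>) = {$, r, s, t, u, w}.
FOLLOW(<G>): in <S>-><G> s <H> w, <G> is followed by s <H> w with FIRST {s}; in <H>->u <G> t <G> (occurrence 1), <G> is followed by t <G> with FIRST {t}; in <H>->u <G> t <G> (occurrence 2), the suffix after <G> is empty, so FOLLOW(<G>) ⊇ FOLLOW(<H>) = {$, r, s, t, u, w}; in <F>-><D> s <G> r, <G> is followed by r with FIRST {r}; in <G>->u <F> <G>, the suffix after <G> is empty (adds nothing new). Thus FOLLOW(<G>) = {$, r, s, t, u, w}.
FOLLOW(<F>): in <G>->u <F> <G>, <F> is followed by <G> with FIRST {λ, u}; in <G>->u <F> <G>, the suffix after <F> is nullable, so FOLLOW(<F>) ⊇ FOLLOW(<G>) = {$, r, s, t, u, w}. Thus FOLLOW(<F>) = {$, r, s, t, u, w}.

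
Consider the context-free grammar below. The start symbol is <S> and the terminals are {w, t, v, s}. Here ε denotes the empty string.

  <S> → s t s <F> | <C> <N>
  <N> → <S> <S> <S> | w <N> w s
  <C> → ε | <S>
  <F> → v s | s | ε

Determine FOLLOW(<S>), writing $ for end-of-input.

FIRST(<F>): from <F>→v s we get {v}; from <F>→s we get {s}; from <F>→ε we get {ε}. So FIRST(<F>) = {ε, s, v}.
FIRST(<S>): from <S>→s t s <F> we get {s}; from <S>→<C> <N> we get {s, w}. So FIRST(<S>) = {s, w}.
FIRST(<N>): from <N>→<S> <S> <S> we get {s, w}; from <N>→w <N> w s we get {w}. So FIRST(<N>) = {s, w}.
FIRST(<C>): from <C>→ε we get {ε}; from <C>→<S> we get {s, w}. So FIRST(<C>) = {ε, s, w}.
FOLLOW(<S>) includes $ since <S> is the start symbol.
FOLLOW(<C>): in <S>→<C> <N>, <C> is followed by <N> with FIRST {s, w}. Thus FOLLOW(<C>) = {s, w}.
FOLLOW(<S>): in <N>→<S> <S> <S> (occurrence 1), <S> is followed by <S> <S> with FIRST {s, w}; in <N>→<S> <S> <S> (occurrence 2), <S> is followed by <S> with FIRST {s, w}; in <N>→<S> <S> <S> (occurrence 3), the suffix after <S> is empty, so FOLLOW(<S>) ⊇ FOLLOW(<N>) = {$, s, w}; in <C>→<S>, the suffix after <S> is empty, so FOLLOW(<S>) ⊇ FOLLOW(<C>) = {s, w}. Thus FOLLOW(<S>) = {$, s, w}.
FOLLOW(<N>): in <S>→<C> <N>, the suffix after <N> is empty, so FOLLOW(<N>) ⊇ FOLLOW(<S>) = {$, s, w}; in <N>→w <N> w s, <N> is followed by w s with FIRST {w}. Thus FOLLOW(<N>) = {$, s, w}.
FOLLOW(<F>): in <S>→s t s <F>, the suffix after <F> is empty, so FOLLOW(<F>) ⊇ FOLLOW(<S>) = {$, s, w}. Thus FOLLOW(<F>) = {$, s, w}.

{$, s, w}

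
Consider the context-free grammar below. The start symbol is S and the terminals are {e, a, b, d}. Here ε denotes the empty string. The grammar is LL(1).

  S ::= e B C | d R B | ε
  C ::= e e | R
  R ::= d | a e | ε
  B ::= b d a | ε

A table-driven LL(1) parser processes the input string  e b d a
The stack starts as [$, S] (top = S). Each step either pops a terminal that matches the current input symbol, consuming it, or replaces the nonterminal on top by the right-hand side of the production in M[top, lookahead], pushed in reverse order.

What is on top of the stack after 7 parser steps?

R

step 1: stack=$ S  input=e b d a $  — expand S ::= e B C
step 2: stack=$ C B e  input=e b d a $  — match e
step 3: stack=$ C B  input=b d a $  — expand B ::= b d a
step 4: stack=$ C a d b  input=b d a $  — match b
step 5: stack=$ C a d  input=d a $  — match d
step 6: stack=$ C a  input=a $  — match a
step 7: stack=$ C  input=$  — expand C ::= R
Stack after step 7: $ R (top = R).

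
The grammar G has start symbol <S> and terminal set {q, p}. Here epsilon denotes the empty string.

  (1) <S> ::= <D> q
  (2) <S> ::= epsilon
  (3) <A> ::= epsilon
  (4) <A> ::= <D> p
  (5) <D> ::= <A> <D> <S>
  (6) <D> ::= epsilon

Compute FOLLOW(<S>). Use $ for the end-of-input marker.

{$, p, q}

FIRST(<S>): from <S>::=<D> q we get {p, q}; from <S>::=epsilon we get {epsilon}. So FIRST(<S>) = {epsilon, p, q}.
FIRST(<A>): from <A>::=epsilon we get {epsilon}; from <A>::=<D> p we get {p, q}. So FIRST(<A>) = {epsilon, p, q}.
FIRST(<D>): from <D>::=<A> <D> <S> we get {epsilon, p, q}; from <D>::=epsilon we get {epsilon}. So FIRST(<D>) = {epsilon, p, q}.
FOLLOW(<S>) includes $ since <S> is the start symbol.
FOLLOW(<D>): in <S>::=<D> q, <D> is followed by q with FIRST {q}; in <A>::=<D> p, <D> is followed by p with FIRST {p}; in <D>::=<A> <D> <S>, <D> is followed by <S> with FIRST {epsilon, p, q}; in <D>::=<A> <D> <S>, the suffix after <D> is nullable (adds nothing new). Thus FOLLOW(<D>) = {p, q}.
FOLLOW(<S>): in <D>::=<A> <D> <S>, the suffix after <S> is empty, so FOLLOW(<S>) ⊇ FOLLOW(<D>) = {p, q}. Thus FOLLOW(<S>) = {$, p, q}.
FOLLOW(<A>): in <D>::=<A> <D> <S>, <A> is followed by <D> <S> with FIRST {epsilon, p, q}; in <D>::=<A> <D> <S>, the suffix after <A> is nullable, so FOLLOW(<A>) ⊇ FOLLOW(<D>) = {p, q}. Thus FOLLOW(<A>) = {p, q}.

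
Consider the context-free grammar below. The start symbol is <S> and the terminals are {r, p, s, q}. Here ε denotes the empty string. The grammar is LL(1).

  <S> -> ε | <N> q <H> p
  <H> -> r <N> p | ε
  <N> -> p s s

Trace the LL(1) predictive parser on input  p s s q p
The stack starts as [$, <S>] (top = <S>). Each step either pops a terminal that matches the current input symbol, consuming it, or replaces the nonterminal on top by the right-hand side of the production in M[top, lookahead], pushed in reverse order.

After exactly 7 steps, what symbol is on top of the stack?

     Stack            Input        Action
  1  $ <S>            p s s q p $  expand <S> -> <N> q <H> p
  2  $ p <H> q <N>    p s s q p $  expand <N> -> p s s
  3  $ p <H> q s s p  p s s q p $  match p
  4  $ p <H> q s s    s s q p $    match s
  5  $ p <H> q s      s q p $      match s
  6  $ p <H> q        q p $        match q
  7  $ p <H>          p $          expand <H> -> ε
Stack after step 7: $ p (top = p).

p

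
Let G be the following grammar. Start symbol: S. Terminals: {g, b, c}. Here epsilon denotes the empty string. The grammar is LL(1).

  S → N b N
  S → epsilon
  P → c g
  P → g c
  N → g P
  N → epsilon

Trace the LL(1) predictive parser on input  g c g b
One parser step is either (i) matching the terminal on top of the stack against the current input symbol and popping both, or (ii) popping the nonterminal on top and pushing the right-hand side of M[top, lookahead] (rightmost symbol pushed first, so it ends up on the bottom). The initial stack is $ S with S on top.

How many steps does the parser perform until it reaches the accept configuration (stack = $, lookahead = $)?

     Stack      Input      Action
  1  $ S        g c g b $  expand S → N b N
  2  $ N b N    g c g b $  expand N → g P
  3  $ N b P g  g c g b $  match g
  4  $ N b P    c g b $    expand P → c g
  5  $ N b g c  c g b $    match c
  6  $ N b g    g b $      match g
  7  $ N b      b $        match b
  8  $ N        $          expand N → epsilon
Accept reached after 8 steps.

8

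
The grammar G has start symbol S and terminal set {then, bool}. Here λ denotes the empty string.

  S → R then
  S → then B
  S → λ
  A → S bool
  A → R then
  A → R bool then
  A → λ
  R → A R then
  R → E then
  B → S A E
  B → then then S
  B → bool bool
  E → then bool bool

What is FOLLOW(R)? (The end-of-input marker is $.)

FIRST(E) = {then}
FIRST(S) = {λ, bool, then}  (via R then)
FIRST(A) = {λ, bool, then}  (via S bool, R then, R bool then)
FIRST(R) = {bool, then}  (via A R then, E then)
FIRST(B) = {bool, then}  (via S A E)
FOLLOW(S) includes $ since S is the start symbol.
FOLLOW(A): in R→A R then, A is followed by R then with FIRST {bool, then}; in B→S A E, A is followed by E with FIRST {then}. Thus FOLLOW(A) = {bool, then}.
FOLLOW(R): in S→R then, R is followed by then with FIRST {then}; in A→R then, R is followed by then with FIRST {then}; in A→R bool then, R is followed by bool then with FIRST {bool}; in R→A R then, R is followed by then with FIRST {then}. Thus FOLLOW(R) = {bool, then}.
FOLLOW(S): in A→S bool, S is followed by bool with FIRST {bool}; in B→S A E, S is followed by A E with FIRST {bool, then}; in B→then then S, the suffix after S is empty, so FOLLOW(S) ⊇ FOLLOW(B) = {$, bool, then}. Thus FOLLOW(S) = {$, bool, then}.
FOLLOW(B): in S→then B, the suffix after B is empty, so FOLLOW(B) ⊇ FOLLOW(S) = {$, bool, then}. Thus FOLLOW(B) = {$, bool, then}.
FOLLOW(E): in R→E then, E is followed by then with FIRST {then}; in B→S A E, the suffix after E is empty, so FOLLOW(E) ⊇ FOLLOW(B) = {$, bool, then}. Thus FOLLOW(E) = {$, bool, then}.

{bool, then}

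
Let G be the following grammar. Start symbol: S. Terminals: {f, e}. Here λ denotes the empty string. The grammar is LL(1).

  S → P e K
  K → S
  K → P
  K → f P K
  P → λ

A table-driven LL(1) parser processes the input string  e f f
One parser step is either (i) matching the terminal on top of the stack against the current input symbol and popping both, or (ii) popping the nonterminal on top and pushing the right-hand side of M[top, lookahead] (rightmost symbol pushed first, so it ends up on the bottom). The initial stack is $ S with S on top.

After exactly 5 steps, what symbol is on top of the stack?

step 1: stack=$ S  input=e f f $  — expand S → P e K
step 2: stack=$ K e P  input=e f f $  — expand P → λ
step 3: stack=$ K e  input=e f f $  — match e
step 4: stack=$ K  input=f f $  — expand K → f P K
step 5: stack=$ K P f  input=f f $  — match f
Stack after step 5: $ K P (top = P).

P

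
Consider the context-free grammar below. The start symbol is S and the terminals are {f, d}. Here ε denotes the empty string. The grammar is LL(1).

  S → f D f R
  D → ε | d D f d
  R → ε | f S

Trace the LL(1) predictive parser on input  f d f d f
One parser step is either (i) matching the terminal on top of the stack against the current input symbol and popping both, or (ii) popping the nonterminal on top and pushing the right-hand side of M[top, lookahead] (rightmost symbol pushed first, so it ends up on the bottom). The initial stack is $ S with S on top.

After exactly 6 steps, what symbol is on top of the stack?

     Stack          Input        Action
  1  $ S            f d f d f $  expand S → f D f R
  2  $ R f D f      f d f d f $  match f
  3  $ R f D        d f d f $    expand D → d D f d
  4  $ R f d f D d  d f d f $    match d
  5  $ R f d f D    f d f $      expand D → ε
  6  $ R f d f      f d f $      match f
Stack after step 6: $ R f d (top = d).

d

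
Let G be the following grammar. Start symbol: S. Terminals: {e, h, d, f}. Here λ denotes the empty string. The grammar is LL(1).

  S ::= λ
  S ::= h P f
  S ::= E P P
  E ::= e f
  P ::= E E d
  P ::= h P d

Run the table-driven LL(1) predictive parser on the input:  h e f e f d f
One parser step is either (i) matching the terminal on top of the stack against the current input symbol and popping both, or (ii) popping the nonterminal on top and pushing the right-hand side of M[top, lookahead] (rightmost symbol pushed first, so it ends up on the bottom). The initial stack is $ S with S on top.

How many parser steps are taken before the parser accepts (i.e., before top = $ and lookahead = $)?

step 1: stack=$ S  input=h e f e f d f $  — expand S ::= h P f
step 2: stack=$ f P h  input=h e f e f d f $  — match h
step 3: stack=$ f P  input=e f e f d f $  — expand P ::= E E d
step 4: stack=$ f d E E  input=e f e f d f $  — expand E ::= e f
step 5: stack=$ f d E f e  input=e f e f d f $  — match e
step 6: stack=$ f d E f  input=f e f d f $  — match f
step 7: stack=$ f d E  input=e f d f $  — expand E ::= e f
step 8: stack=$ f d f e  input=e f d f $  — match e
step 9: stack=$ f d f  input=f d f $  — match f
step 10: stack=$ f d  input=d f $  — match d
step 11: stack=$ f  input=f $  — match f
Accept reached after 11 steps.

11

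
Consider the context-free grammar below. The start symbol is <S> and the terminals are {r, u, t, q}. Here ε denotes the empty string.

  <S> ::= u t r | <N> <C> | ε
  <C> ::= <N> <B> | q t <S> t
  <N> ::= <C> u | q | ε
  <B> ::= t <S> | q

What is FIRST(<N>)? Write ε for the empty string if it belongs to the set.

FIRST(<B>) = {q, t}
FIRST(<S>) = {ε, q, t, u}  (via <N> <C>)
FIRST(<C>) = {q, t}  (via <N> <B>)
FIRST(<N>) = {ε, q, t}  (via <C> u)

{ε, q, t}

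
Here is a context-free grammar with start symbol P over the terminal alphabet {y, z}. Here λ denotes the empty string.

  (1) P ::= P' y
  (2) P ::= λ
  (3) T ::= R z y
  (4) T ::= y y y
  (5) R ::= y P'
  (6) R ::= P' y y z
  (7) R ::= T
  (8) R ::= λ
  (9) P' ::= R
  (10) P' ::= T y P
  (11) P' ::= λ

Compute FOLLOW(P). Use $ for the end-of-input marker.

{$, y, z}

FIRST(P) = {λ, y, z}  (via P' y)
FIRST(T) = {y, z}  (via R z y)
FIRST(R) = {λ, y, z}  (via P' y y z, T)
FIRST(P') = {λ, y, z}  (via R, T y P)
FOLLOW(P) includes $ since P is the start symbol.
FOLLOW(P): in P'::=T y P, the suffix after P is empty, so FOLLOW(P) ⊇ FOLLOW(P') = {y, z}. Thus FOLLOW(P) = {$, y, z}.
FOLLOW(T): in R::=T, the suffix after T is empty, so FOLLOW(T) ⊇ FOLLOW(R) = {y, z}; in P'::=T y P, T is followed by y P with FIRST {y}. Thus FOLLOW(T) = {y, z}.
FOLLOW(R): in T::=R z y, R is followed by z y with FIRST {z}; in P'::=R, the suffix after R is empty, so FOLLOW(R) ⊇ FOLLOW(P') = {y, z}. Thus FOLLOW(R) = {y, z}.
FOLLOW(P'): in P::=P' y, P' is followed by y with FIRST {y}; in R::=y P', the suffix after P' is empty, so FOLLOW(P') ⊇ FOLLOW(R) = {y, z}; in R::=P' y y z, P' is followed by y y z with FIRST {y}. Thus FOLLOW(P') = {y, z}.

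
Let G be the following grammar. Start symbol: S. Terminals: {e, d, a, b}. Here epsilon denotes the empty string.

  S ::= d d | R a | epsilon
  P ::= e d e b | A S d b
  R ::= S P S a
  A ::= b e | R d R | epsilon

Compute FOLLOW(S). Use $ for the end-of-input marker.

FIRST(S): from S::=d d we get {d}; from S::=R a we get {b, d, e}; from S::=epsilon we get {epsilon}. So FIRST(S) = {epsilon, b, d, e}.
FIRST(P): from P::=e d e b we get {e}; from P::=A S d b we get {b, d, e}. So FIRST(P) = {b, d, e}.
FIRST(R): from R::=S P S a we get {b, d, e}. So FIRST(R) = {b, d, e}.
FIRST(A): from A::=b e we get {b}; from A::=R d R we get {b, d, e}; from A::=epsilon we get {epsilon}. So FIRST(A) = {epsilon, b, d, e}.
FOLLOW(S) includes $ since S is the start symbol.
FOLLOW(S): in P::=A S d b, S is followed by d b with FIRST {d}; in R::=S P S a (occurrence 1), S is followed by P S a with FIRST {b, d, e}; in R::=S P S a (occurrence 2), S is followed by a with FIRST {a}. Thus FOLLOW(S) = {$, a, b, d, e}.
FOLLOW(P): in R::=S P S a, P is followed by S a with FIRST {a, b, d, e}. Thus FOLLOW(P) = {a, b, d, e}.
FOLLOW(A): in P::=A S d b, A is followed by S d b with FIRST {b, d, e}. Thus FOLLOW(A) = {b, d, e}.
FOLLOW(R): in S::=R a, R is followed by a with FIRST {a}; in A::=R d R (occurrence 1), R is followed by d R with FIRST {d}; in A::=R d R (occurrence 2), the suffix after R is empty, so FOLLOW(R) ⊇ FOLLOW(A) = {b, d, e}. Thus FOLLOW(R) = {a, b, d, e}.

{$, a, b, d, e}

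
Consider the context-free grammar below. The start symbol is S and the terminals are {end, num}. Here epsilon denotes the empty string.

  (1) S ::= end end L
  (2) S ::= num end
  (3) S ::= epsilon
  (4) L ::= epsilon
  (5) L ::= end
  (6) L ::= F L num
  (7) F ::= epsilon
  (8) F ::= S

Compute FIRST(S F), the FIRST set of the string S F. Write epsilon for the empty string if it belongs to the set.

FIRST(S) = {epsilon, end, num}
FIRST(F) = {epsilon, end, num}  (via S)
FIRST(L) = {epsilon, end, num}  (via F L num)
FIRST(S F): take FIRST of each symbol in turn, carrying on past any symbol whose FIRST contains epsilon; result {epsilon, end, num}.

{epsilon, end, num}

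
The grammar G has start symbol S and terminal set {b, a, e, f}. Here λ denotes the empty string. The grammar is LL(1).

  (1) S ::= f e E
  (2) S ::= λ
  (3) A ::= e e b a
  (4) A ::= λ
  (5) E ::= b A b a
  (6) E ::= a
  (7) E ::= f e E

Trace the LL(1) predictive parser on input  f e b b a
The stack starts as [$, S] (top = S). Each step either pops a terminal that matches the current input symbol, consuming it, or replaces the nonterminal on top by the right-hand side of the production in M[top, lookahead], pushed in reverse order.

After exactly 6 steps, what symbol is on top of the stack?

b

     Stack      Input        Action
  1  $ S        f e b b a $  expand S ::= f e E
  2  $ E e f    f e b b a $  match f
  3  $ E e      e b b a $    match e
  4  $ E        b b a $      expand E ::= b A b a
  5  $ a b A b  b b a $      match b
  6  $ a b A    b a $        expand A ::= λ
Stack after step 6: $ a b (top = b).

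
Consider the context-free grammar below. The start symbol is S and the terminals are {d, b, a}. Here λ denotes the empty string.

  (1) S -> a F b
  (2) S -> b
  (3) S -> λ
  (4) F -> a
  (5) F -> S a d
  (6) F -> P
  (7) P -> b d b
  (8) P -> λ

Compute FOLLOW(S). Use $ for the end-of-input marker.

{$, a}

FIRST(S): from S->a F b we get {a}; from S->b we get {b}; from S->λ we get {λ}. So FIRST(S) = {λ, a, b}.
FIRST(P): from P->b d b we get {b}; from P->λ we get {λ}. So FIRST(P) = {λ, b}.
FIRST(F): from F->a we get {a}; from F->S a d we get {a, b}; from F->P we get {λ, b}. So FIRST(F) = {λ, a, b}.
FOLLOW(S) includes $ since S is the start symbol.
FOLLOW(S): in F->S a d, S is followed by a d with FIRST {a}. Thus FOLLOW(S) = {$, a}.
FOLLOW(F): in S->a F b, F is followed by b with FIRST {b}. Thus FOLLOW(F) = {b}.
FOLLOW(P): in F->P, the suffix after P is empty, so FOLLOW(P) ⊇ FOLLOW(F) = {b}. Thus FOLLOW(P) = {b}.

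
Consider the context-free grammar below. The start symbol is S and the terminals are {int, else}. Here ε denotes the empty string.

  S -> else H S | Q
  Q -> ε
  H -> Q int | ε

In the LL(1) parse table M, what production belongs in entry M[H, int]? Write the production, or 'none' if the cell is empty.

H -> Q int

FIRST(Q): from Q->ε we get {ε}. So FIRST(Q) = {ε}.
FIRST(S): from S->else H S we get {else}; from S->Q we get {ε}. So FIRST(S) = {ε, else}.
FIRST(H): from H->Q int we get {int}; from H->ε we get {ε}. So FIRST(H) = {ε, int}.
FOLLOW(S) includes $ since S is the start symbol.
FOLLOW(S): in S->else H S, the suffix after S is empty (adds nothing new). Thus FOLLOW(S) = {$}.
FOLLOW(H): in S->else H S, H is followed by S with FIRST {ε, else}; in S->else H S, the suffix after H is nullable, so FOLLOW(H) ⊇ FOLLOW(S) = {$}. Thus FOLLOW(H) = {$, else}.
For H -> Q int: FIRST(Q int) = {int}, so it goes in M[H, t] for t ∈ {int}.
For H -> ε: FIRST(ε) = {ε}, so it goes in M[H, t] for t ∈ {}; since ε ∈ FIRST, also for every t ∈ FOLLOW(H) = {$, else}.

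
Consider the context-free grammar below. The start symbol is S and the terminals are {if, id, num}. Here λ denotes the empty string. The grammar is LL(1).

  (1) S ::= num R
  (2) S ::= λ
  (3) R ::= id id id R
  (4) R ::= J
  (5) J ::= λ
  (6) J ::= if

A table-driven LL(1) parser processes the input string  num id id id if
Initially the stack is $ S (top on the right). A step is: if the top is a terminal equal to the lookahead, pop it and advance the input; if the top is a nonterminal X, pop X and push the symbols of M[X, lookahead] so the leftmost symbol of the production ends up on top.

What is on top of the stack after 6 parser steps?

step 1: stack=$ S  input=num id id id if $  — expand S ::= num R
step 2: stack=$ R num  input=num id id id if $  — match num
step 3: stack=$ R  input=id id id if $  — expand R ::= id id id R
step 4: stack=$ R id id id  input=id id id if $  — match id
step 5: stack=$ R id id  input=id id if $  — match id
step 6: stack=$ R id  input=id if $  — match id
Stack after step 6: $ R (top = R).

R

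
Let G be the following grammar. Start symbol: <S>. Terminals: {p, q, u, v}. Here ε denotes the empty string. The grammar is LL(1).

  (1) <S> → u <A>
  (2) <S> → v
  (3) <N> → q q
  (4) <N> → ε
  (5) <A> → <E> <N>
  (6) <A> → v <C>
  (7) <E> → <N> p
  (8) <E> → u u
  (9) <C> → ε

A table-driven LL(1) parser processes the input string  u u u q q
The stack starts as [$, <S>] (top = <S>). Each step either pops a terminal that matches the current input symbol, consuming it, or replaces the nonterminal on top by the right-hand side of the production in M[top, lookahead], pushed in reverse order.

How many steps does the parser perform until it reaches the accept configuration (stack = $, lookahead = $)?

     Stack      Input        Action
  1  $ <S>      u u u q q $  expand <S> → u <A>
  2  $ <A> u    u u u q q $  match u
  3  $ <A>      u u q q $    expand <A> → <E> <N>
  4  $ <N> <E>  u u q q $    expand <E> → u u
  5  $ <N> u u  u u q q $    match u
  6  $ <N> u    u q q $      match u
  7  $ <N>      q q $        expand <N> → q q
  8  $ q q      q q $        match q
  9  $ q        q $          match q
Accept reached after 9 steps.

9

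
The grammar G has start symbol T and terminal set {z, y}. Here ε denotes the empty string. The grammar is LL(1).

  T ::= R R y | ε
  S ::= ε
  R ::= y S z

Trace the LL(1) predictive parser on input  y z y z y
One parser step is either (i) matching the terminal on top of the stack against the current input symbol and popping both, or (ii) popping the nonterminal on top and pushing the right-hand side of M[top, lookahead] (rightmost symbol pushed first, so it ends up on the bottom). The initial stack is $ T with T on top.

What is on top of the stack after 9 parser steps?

step 1: stack=$ T  input=y z y z y $  — expand T ::= R R y
step 2: stack=$ y R R  input=y z y z y $  — expand R ::= y S z
step 3: stack=$ y R z S y  input=y z y z y $  — match y
step 4: stack=$ y R z S  input=z y z y $  — expand S ::= ε
step 5: stack=$ y R z  input=z y z y $  — match z
step 6: stack=$ y R  input=y z y $  — expand R ::= y S z
step 7: stack=$ y z S y  input=y z y $  — match y
step 8: stack=$ y z S  input=z y $  — expand S ::= ε
step 9: stack=$ y z  input=z y $  — match z
Stack after step 9: $ y (top = y).

y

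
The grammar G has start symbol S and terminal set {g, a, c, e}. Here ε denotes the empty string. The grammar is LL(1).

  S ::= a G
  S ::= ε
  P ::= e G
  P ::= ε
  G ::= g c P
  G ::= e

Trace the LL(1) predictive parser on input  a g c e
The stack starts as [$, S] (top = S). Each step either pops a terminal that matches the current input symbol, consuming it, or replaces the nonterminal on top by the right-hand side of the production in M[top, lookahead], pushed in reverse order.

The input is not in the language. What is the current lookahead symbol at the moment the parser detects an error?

$

     Stack    Input      Action
  1  $ S      a g c e $  expand S ::= a G
  2  $ G a    a g c e $  match a
  3  $ G      g c e $    expand G ::= g c P
  4  $ P c g  g c e $    match g
  5  $ P c    c e $      match c
  6  $ P      e $        expand P ::= e G
  7  $ G e    e $        match e
  8  $ G      $          error: M[G, $] is empty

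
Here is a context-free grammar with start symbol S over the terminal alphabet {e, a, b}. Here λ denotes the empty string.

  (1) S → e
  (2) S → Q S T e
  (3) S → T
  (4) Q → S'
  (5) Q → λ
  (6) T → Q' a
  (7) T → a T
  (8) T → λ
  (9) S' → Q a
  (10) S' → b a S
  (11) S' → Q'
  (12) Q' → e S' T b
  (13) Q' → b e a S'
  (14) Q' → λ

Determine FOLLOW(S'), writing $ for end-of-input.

FIRST(Q'): from Q'→e S' T b we get {e}; from Q'→b e a S' we get {b}; from Q'→λ we get {λ}. So FIRST(Q') = {λ, b, e}.
FIRST(T): from T→Q' a we get {a, b, e}; from T→a T we get {a}; from T→λ we get {λ}. So FIRST(T) = {λ, a, b, e}.
FIRST(S): from S→e we get {e}; from S→Q S T e we get {a, b, e}; from S→T we get {λ, a, b, e}. So FIRST(S) = {λ, a, b, e}.
FIRST(Q): from Q→S' we get {λ, a, b, e}; from Q→λ we get {λ}. So FIRST(Q) = {λ, a, b, e}.
FIRST(S'): from S'→Q a we get {a, b, e}; from S'→b a S we get {b}; from S'→Q' we get {λ, b, e}. So FIRST(S') = {λ, a, b, e}.
FOLLOW(S) includes $ since S is the start symbol.
FOLLOW(Q): in S→Q S T e, Q is followed by S T e with FIRST {a, b, e}; in S'→Q a, Q is followed by a with FIRST {a}. Thus FOLLOW(Q) = {a, b, e}.
FOLLOW(S): in S→Q S T e, S is followed by T e with FIRST {a, b, e}; in S'→b a S, the suffix after S is empty, so FOLLOW(S) ⊇ FOLLOW(S') = {a, b, e}. Thus FOLLOW(S) = {$, a, b, e}.
FOLLOW(T): in S→Q S T e, T is followed by e with FIRST {e}; in S→T, the suffix after T is empty, so FOLLOW(T) ⊇ FOLLOW(S) = {$, a, b, e}; in T→a T, the suffix after T is empty (adds nothing new); in Q'→e S' T b, T is followed by b with FIRST {b}. Thus FOLLOW(T) = {$, a, b, e}.
FOLLOW(S'): in Q→S', the suffix after S' is empty, so FOLLOW(S') ⊇ FOLLOW(Q) = {a, b, e}; in Q'→e S' T b, S' is followed by T b with FIRST {a, b, e}; in Q'→b e a S', the suffix after S' is empty, so FOLLOW(S') ⊇ FOLLOW(Q') = {a, b, e}. Thus FOLLOW(S') = {a, b, e}.
FOLLOW(Q'): in T→Q' a, Q' is followed by a with FIRST {a}; in S'→Q', the suffix after Q' is empty, so FOLLOW(Q') ⊇ FOLLOW(S') = {a, b, e}. Thus FOLLOW(Q') = {a, b, e}.

{a, b, e}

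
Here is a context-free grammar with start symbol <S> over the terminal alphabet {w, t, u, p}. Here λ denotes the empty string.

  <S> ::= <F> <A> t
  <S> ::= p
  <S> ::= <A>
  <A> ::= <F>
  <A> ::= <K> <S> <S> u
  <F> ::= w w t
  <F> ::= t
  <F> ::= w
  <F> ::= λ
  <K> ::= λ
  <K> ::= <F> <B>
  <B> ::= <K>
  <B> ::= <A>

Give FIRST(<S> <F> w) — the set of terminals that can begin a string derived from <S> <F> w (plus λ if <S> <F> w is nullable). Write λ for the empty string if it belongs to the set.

{p, t, u, w}

FIRST(<F>) = {λ, t, w}
FIRST(<S>) = {λ, p, t, u, w}  (via <F> <A> t, <A>)
FIRST(<A>) = {λ, p, t, u, w}  (via <F>, <K> <S> <S> u)
FIRST(<K>) = {λ, p, t, u, w}  (via <F> <B>)
FIRST(<B>) = {λ, p, t, u, w}  (via <K>, <A>)
FIRST(<S> <F> w): take FIRST of each symbol in turn, carrying on past any symbol whose FIRST contains λ; result {p, t, u, w}.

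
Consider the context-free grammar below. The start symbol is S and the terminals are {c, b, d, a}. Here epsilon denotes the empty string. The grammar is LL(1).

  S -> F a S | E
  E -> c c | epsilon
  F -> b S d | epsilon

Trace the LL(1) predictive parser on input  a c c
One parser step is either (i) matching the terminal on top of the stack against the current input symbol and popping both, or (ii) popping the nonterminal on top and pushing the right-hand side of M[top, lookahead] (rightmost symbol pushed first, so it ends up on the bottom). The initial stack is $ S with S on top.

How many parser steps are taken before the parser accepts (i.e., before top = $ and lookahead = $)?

step 1: stack=$ S  input=a c c $  — expand S -> F a S
step 2: stack=$ S a F  input=a c c $  — expand F -> epsilon
step 3: stack=$ S a  input=a c c $  — match a
step 4: stack=$ S  input=c c $  — expand S -> E
step 5: stack=$ E  input=c c $  — expand E -> c c
step 6: stack=$ c c  input=c c $  — match c
step 7: stack=$ c  input=c $  — match c
Accept reached after 7 steps.

7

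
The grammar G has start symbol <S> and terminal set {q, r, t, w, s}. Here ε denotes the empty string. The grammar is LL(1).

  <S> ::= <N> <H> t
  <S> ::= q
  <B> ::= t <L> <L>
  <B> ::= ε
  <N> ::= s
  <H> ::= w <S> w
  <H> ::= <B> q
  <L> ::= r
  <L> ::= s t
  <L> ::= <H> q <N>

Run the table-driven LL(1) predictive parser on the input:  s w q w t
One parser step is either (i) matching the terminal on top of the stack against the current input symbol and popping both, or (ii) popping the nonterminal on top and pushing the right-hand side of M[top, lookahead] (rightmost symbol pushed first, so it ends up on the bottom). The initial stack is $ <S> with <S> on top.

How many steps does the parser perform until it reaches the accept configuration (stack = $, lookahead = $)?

9

     Stack        Input        Action
  1  $ <S>        s w q w t $  expand <S> ::= <N> <H> t
  2  $ t <H> <N>  s w q w t $  expand <N> ::= s
  3  $ t <H> s    s w q w t $  match s
  4  $ t <H>      w q w t $    expand <H> ::= w <S> w
  5  $ t w <S> w  w q w t $    match w
  6  $ t w <S>    q w t $      expand <S> ::= q
  7  $ t w q      q w t $      match q
  8  $ t w        w t $        match w
  9  $ t          t $          match t
Accept reached after 9 steps.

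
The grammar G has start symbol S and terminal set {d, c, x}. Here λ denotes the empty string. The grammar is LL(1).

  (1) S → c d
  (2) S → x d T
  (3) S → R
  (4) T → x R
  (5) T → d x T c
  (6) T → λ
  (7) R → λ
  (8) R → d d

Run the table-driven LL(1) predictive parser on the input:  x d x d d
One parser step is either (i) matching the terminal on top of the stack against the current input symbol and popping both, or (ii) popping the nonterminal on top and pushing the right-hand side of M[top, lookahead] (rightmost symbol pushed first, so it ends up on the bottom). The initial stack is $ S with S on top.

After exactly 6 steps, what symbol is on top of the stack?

     Stack    Input        Action
  1  $ S      x d x d d $  expand S → x d T
  2  $ T d x  x d x d d $  match x
  3  $ T d    d x d d $    match d
  4  $ T      x d d $      expand T → x R
  5  $ R x    x d d $      match x
  6  $ R      d d $        expand R → d d
Stack after step 6: $ d d (top = d).

d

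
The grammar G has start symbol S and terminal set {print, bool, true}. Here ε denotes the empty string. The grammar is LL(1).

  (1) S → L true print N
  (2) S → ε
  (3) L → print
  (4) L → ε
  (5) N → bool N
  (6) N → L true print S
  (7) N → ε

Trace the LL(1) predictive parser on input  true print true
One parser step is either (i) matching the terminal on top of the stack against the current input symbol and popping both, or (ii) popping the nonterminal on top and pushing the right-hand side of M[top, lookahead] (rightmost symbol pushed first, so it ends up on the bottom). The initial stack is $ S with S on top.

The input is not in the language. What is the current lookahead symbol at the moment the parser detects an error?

$

step 1: stack=$ S  input=true print true $  — expand S → L true print N
step 2: stack=$ N print true L  input=true print true $  — expand L → ε
step 3: stack=$ N print true  input=true print true $  — match true
step 4: stack=$ N print  input=print true $  — match print
step 5: stack=$ N  input=true $  — expand N → L true print S
step 6: stack=$ S print true L  input=true $  — expand L → ε
step 7: stack=$ S print true  input=true $  — match true
step 8: stack=$ S print  input=$  — error: top is terminal print but lookahead is $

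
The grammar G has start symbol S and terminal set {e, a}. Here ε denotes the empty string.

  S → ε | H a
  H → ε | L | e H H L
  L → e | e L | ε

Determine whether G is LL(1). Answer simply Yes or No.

No

FIRST(S) = {ε, a, e}
FIRST(H) = {ε, e}
FIRST(L) = {ε, e}
FOLLOW(S) = {$}
FOLLOW(H) = {a, e}
FOLLOW(L) = {a, e}
Cell M[H, a] receives both H → ε and H → L — the grammar is not LL(1).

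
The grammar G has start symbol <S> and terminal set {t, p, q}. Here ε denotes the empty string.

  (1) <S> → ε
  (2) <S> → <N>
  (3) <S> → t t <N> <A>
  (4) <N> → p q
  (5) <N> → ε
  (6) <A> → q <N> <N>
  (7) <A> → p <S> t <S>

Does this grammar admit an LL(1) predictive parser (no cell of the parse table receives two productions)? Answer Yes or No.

FIRST(<S>) = {ε, p, t}
FIRST(<N>) = {ε, p}
FIRST(<A>) = {p, q}
FOLLOW(<S>) = {$, t}
FOLLOW(<N>) = {$, p, q, t}
FOLLOW(<A>) = {$, t}
Cell M[<N>, p] receives both <N> → p q and <N> → ε — the grammar is not LL(1).

No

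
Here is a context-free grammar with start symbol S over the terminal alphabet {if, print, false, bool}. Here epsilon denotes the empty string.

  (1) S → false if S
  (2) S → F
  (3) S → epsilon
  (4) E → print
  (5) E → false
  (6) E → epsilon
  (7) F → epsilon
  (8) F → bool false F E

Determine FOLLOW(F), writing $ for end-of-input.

{$, false, print}

FIRST(E): from E→print we get {print}; from E→false we get {false}; from E→epsilon we get {epsilon}. So FIRST(E) = {epsilon, false, print}.
FIRST(F): from F→epsilon we get {epsilon}; from F→bool false F E we get {bool}. So FIRST(F) = {epsilon, bool}.
FIRST(S): from S→false if S we get {false}; from S→F we get {epsilon, bool}; from S→epsilon we get {epsilon}. So FIRST(S) = {epsilon, bool, false}.
FOLLOW(S) includes $ since S is the start symbol.
FOLLOW(S): in S→false if S, the suffix after S is empty (adds nothing new). Thus FOLLOW(S) = {$}.
FOLLOW(F): in S→F, the suffix after F is empty, so FOLLOW(F) ⊇ FOLLOW(S) = {$}; in F→bool false F E, F is followed by E with FIRST {epsilon, false, print}; in F→bool false F E, the suffix after F is nullable (adds nothing new). Thus FOLLOW(F) = {$, false, print}.
FOLLOW(E): in F→bool false F E, the suffix after E is empty, so FOLLOW(E) ⊇ FOLLOW(F) = {$, false, print}. Thus FOLLOW(E) = {$, false, print}.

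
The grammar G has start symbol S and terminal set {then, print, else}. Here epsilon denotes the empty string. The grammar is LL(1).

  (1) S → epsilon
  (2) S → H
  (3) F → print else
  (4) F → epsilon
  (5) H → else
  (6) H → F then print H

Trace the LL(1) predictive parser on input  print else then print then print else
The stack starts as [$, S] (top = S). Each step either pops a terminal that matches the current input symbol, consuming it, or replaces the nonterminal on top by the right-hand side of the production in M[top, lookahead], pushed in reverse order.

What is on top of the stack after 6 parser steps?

step 1: stack=$ S  input=print else then print then print else $  — expand S → H
step 2: stack=$ H  input=print else then print then print else $  — expand H → F then print H
step 3: stack=$ H print then F  input=print else then print then print else $  — expand F → print else
step 4: stack=$ H print then else print  input=print else then print then print else $  — match print
step 5: stack=$ H print then else  input=else then print then print else $  — match else
step 6: stack=$ H print then  input=then print then print else $  — match then
Stack after step 6: $ H print (top = print).

print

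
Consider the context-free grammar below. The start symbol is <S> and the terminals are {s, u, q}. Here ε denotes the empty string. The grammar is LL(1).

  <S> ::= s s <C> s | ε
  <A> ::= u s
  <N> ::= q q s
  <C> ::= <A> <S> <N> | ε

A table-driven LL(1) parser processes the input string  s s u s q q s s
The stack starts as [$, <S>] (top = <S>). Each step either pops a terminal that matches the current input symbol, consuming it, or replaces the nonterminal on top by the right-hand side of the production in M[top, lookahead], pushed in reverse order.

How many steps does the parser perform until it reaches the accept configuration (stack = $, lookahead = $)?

13

      Stack            Input              Action
   1  $ <S>            s s u s q q s s $  expand <S> ::= s s <C> s
   2  $ s <C> s s      s s u s q q s s $  match s
   3  $ s <C> s        s u s q q s s $    match s
   4  $ s <C>          u s q q s s $      expand <C> ::= <A> <S> <N>
   5  $ s <N> <S> <A>  u s q q s s $      expand <A> ::= u s
   6  $ s <N> <S> s u  u s q q s s $      match u
   7  $ s <N> <S> s    s q q s s $        match s
   8  $ s <N> <S>      q q s s $          expand <S> ::= ε
   9  $ s <N>          q q s s $          expand <N> ::= q q s
  10  $ s s q q        q q s s $          match q
  11  $ s s q          q s s $            match q
  12  $ s s            s s $              match s
  13  $ s              s $                match s
Accept reached after 13 steps.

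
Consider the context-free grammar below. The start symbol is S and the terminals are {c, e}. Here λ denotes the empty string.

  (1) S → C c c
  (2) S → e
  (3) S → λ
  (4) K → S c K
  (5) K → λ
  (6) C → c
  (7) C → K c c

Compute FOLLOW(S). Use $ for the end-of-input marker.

{$, c}

FIRST(S): from S→C c c we get {c, e}; from S→e we get {e}; from S→λ we get {λ}. So FIRST(S) = {λ, c, e}.
FIRST(K): from K→S c K we get {c, e}; from K→λ we get {λ}. So FIRST(K) = {λ, c, e}.
FIRST(C): from C→c we get {c}; from C→K c c we get {c, e}. So FIRST(C) = {c, e}.
FOLLOW(S) includes $ since S is the start symbol.
FOLLOW(S): in K→S c K, S is followed by c K with FIRST {c}. Thus FOLLOW(S) = {$, c}.
FOLLOW(K): in K→S c K, the suffix after K is empty (adds nothing new); in C→K c c, K is followed by c c with FIRST {c}. Thus FOLLOW(K) = {c}.
FOLLOW(C): in S→C c c, C is followed by c c with FIRST {c}. Thus FOLLOW(C) = {c}.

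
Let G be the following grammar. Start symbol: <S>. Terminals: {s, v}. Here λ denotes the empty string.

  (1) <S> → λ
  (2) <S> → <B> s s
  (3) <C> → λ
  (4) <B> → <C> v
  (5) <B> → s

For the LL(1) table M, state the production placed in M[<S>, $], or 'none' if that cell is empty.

<S> → λ

FIRST(<C>) = {λ}
FIRST(<B>) = {s, v}  (via <C> v)
FIRST(<S>) = {λ, s, v}  (via <B> s s)
FOLLOW(<S>) includes $ since <S> is the start symbol.
FOLLOW(<S>): <S> appears on no right-hand side. Thus FOLLOW(<S>) = {$}.
For <S> → λ: FIRST(λ) = {λ}, so it goes in M[<S>, t] for t ∈ {}; since λ ∈ FIRST, also for every t ∈ FOLLOW(<S>) = {$}.
For <S> → <B> s s: FIRST(<B> s s) = {s, v}, so it goes in M[<S>, t] for t ∈ {s, v}.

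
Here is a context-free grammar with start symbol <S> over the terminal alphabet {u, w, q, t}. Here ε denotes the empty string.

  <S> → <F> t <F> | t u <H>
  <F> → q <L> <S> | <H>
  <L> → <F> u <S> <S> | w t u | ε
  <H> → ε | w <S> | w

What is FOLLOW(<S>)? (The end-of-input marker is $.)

FIRST(<H>): from <H>→ε we get {ε}; from <H>→w <S> we get {w}; from <H>→w we get {w}. So FIRST(<H>) = {ε, w}.
FIRST(<F>): from <F>→q <L> <S> we get {q}; from <F>→<H> we get {ε, w}. So FIRST(<F>) = {ε, q, w}.
FIRST(<S>): from <S>→<F> t <F> we get {q, t, w}; from <S>→t u <H> we get {t}. So FIRST(<S>) = {q, t, w}.
FIRST(<L>): from <L>→<F> u <S> <S> we get {q, u, w}; from <L>→w t u we get {w}; from <L>→ε we get {ε}. So FIRST(<L>) = {ε, q, u, w}.
FOLLOW(<S>) includes $ since <S> is the start symbol.
FOLLOW(<L>): in <F>→q <L> <S>, <L> is followed by <S> with FIRST {q, t, w}. Thus FOLLOW(<L>) = {q, t, w}.
FOLLOW(<S>): in <F>→q <L> <S>, the suffix after <S> is empty, so FOLLOW(<S>) ⊇ FOLLOW(<F>) = {$, q, t, u, w}; in <L>→<F> u <S> <S> (occurrence 1), <S> is followed by <S> with FIRST {q, t, w}; in <L>→<F> u <S> <S> (occurrence 2), the suffix after <S> is empty, so FOLLOW(<S>) ⊇ FOLLOW(<L>) = {q, t, w}; in <H>→w <S>, the suffix after <S> is empty, so FOLLOW(<S>) ⊇ FOLLOW(<H>) = {$, q, t, u, w}. Thus FOLLOW(<S>) = {$, q, t, u, w}.
FOLLOW(<F>): in <S>→<F> t <F> (occurrence 1), <F> is followed by t <F> with FIRST {t}; in <S>→<F> t <F> (occurrence 2), the suffix after <F> is empty, so FOLLOW(<F>) ⊇ FOLLOW(<S>) = {$, q, t, u, w}; in <L>→<F> u <S> <S>, <F> is followed by u <S> <S> with FIRST {u}. Thus FOLLOW(<F>) = {$, q, t, u, w}.
FOLLOW(<H>): in <S>→t u <H>, the suffix after <H> is empty, so FOLLOW(<H>) ⊇ FOLLOW(<S>) = {$, q, t, u, w}; in <F>→<H>, the suffix after <H> is empty, so FOLLOW(<H>) ⊇ FOLLOW(<F>) = {$, q, t, u, w}. Thus FOLLOW(<H>) = {$, q, t, u, w}.

{$, q, t, u, w}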